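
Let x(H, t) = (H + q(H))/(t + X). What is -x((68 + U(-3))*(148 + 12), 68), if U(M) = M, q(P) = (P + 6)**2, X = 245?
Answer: -108295236/313 ≈ -3.4599e+5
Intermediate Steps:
q(P) = (6 + P)**2
x(H, t) = (H + (6 + H)**2)/(245 + t) (x(H, t) = (H + (6 + H)**2)/(t + 245) = (H + (6 + H)**2)/(245 + t))
-x((68 + U(-3))*(148 + 12), 68) = -((68 - 3)*(148 + 12) + (6 + (68 - 3)*(148 + 12))**2)/(245 + 68) = -(65*160 + (6 + 65*160)**2)/313 = -(10400 + (6 + 10400)**2)/313 = -(10400 + 10406**2)/313 = -(10400 + 108284836)/313 = -108295236/313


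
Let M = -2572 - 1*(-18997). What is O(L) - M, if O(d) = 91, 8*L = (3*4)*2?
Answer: -16334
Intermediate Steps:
L = 3 (L = ((3*4)*2)/8 = (12*2)/8 = (⅛)*24 = 3)
M = 16425 (M = -2572 + 18997 = 16425)
O(L) - M = 91 - 1*16425 = 91 - 16425 = -16334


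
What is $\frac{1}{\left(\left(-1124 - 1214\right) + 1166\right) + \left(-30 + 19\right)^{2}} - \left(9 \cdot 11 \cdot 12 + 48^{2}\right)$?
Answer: $- \frac{3670093}{1051} \approx -3492.0$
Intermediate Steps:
$\frac{1}{\left(\left(-1124 - 1214\right) + 1166\right) + \left(-30 + 19\right)^{2}} - \left(9 \cdot 11 \cdot 12 + 48^{2}\right) = \frac{1}{\left(-2338 + 1166\right) + \left(-11\right)^{2}} - \left(99 \cdot 12 + 2304\right) = \frac{1}{-1172 + 121} - \left(1188 + 2304\right) = \frac{1}{-1051} - 3492 = - \frac{1}{1051} - 3492 = - \frac{3670093}{1051}$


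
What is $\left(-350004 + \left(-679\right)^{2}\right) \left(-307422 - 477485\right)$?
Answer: $-87153718559$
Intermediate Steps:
$\left(-350004 + \left(-679\right)^{2}\right) \left(-307422 - 477485\right) = \left(-350004 + 461041\right) \left(-784907\right) = 111037 \left(-784907\right) = -87153718559$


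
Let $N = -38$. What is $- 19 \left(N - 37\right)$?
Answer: $1425$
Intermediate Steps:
$- 19 \left(N - 37\right) = - 19 \left(-38 - 37\right) = \left(-19\right) \left(-75\right) = 1425$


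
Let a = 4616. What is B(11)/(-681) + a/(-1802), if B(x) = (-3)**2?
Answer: -526619/204527 ≈ -2.5748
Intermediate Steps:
B(x) = 9
B(11)/(-681) + a/(-1802) = 9/(-681) + 4616/(-1802) = 9*(-1/681) + 4616*(-1/1802) = -3/227 - 2308/901 = -526619/204527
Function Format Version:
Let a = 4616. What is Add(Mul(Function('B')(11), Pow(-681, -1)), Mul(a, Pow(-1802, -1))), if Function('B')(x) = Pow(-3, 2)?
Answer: Rational(-526619, 204527) ≈ -2.5748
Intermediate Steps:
Function('B')(x) = 9
Add(Mul(Function('B')(11), Pow(-681, -1)), Mul(a, Pow(-1802, -1))) = Add(Mul(9, Pow(-681, -1)), Mul(4616, Pow(-1802, -1))) = Add(Mul(9, Rational(-1, 681)), Mul(4616, Rational(-1, 1802))) = Add(Rational(-3, 227), Rational(-2308, 901)) = Rational(-526619, 204527)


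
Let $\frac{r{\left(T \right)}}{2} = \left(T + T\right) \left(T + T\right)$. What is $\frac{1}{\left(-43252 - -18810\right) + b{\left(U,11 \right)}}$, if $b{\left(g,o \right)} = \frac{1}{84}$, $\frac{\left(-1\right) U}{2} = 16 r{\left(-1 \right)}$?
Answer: $- \frac{84}{2053127} \approx -4.0913 \cdot 10^{-5}$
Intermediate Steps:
$r{\left(T \right)} = 8 T^{2}$ ($r{\left(T \right)} = 2 \left(T + T\right) \left(T + T\right) = 2 \cdot 2 T 2 T = 2 \cdot 4 T^{2} = 8 T^{2}$)
$U = -256$ ($U = - 2 \cdot 16 \cdot 8 \left(-1\right)^{2} = - 2 \cdot 16 \cdot 8 \cdot 1 = - 2 \cdot 16 \cdot 8 = \left(-2\right) 128 = -256$)
$b{\left(g,o \right)} = \frac{1}{84}$
$\frac{1}{\left(-43252 - -18810\right) + b{\left(U,11 \right)}} = \frac{1}{\left(-43252 - -18810\right) + \frac{1}{84}} = \frac{1}{\left(-43252 + 18810\right) + \frac{1}{84}} = \frac{1}{-24442 + \frac{1}{84}} = \frac{1}{- \frac{2053127}{84}} = - \frac{84}{2053127}$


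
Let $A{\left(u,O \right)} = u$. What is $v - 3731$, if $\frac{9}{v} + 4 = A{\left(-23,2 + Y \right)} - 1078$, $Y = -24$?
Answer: $- \frac{4122764}{1105} \approx -3731.0$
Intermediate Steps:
$v = - \frac{9}{1105}$ ($v = \frac{9}{-4 - 1101} = \frac{9}{-1105} = 9 \left(- \frac{1}{1105}\right) = - \frac{9}{1105} \approx -0.0081448$)
$v - 3731 = - \frac{9}{1105} - 3731 = - \frac{4122764}{1105}$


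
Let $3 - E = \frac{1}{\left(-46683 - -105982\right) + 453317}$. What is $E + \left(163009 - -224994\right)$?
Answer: $\frac{198898083695}{512616} \approx 3.8801 \cdot 10^{5}$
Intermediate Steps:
$E = \frac{1537847}{512616}$ ($E = 3 - \frac{1}{\left(-46683 - -105982\right) + 453317} = 3 - \frac{1}{\left(-46683 + 105982\right) + 453317} = 3 - \frac{1}{59299 + 453317} = 3 - \frac{1}{512616} = \frac{1537847}{512616} \approx 3.0$)
$E + \left(163009 - -224994\right) = \frac{1537847}{512616} + \left(163009 - -224994\right) = \frac{1537847}{512616} + \left(163009 + 224994\right) = \frac{1537847}{512616} + 388003 = \frac{198898083695}{512616}$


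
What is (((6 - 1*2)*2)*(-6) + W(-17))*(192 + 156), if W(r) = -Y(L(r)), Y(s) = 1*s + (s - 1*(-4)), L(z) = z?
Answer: -6264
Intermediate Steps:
Y(s) = 4 + 2*s (Y(s) = s + (s + 4) = s + (4 + s) = 4 + 2*s)
W(r) = -4 - 2*r (W(r) = -(4 + 2*r) = -4 - 2*r)
(((6 - 1*2)*2)*(-6) + W(-17))*(192 + 156) = (((6 - 1*2)*2)*(-6) + (-4 - 2*(-17)))*(192 + 156) = (((6 - 2)*2)*(-6) + (-4 + 34))*348 = ((4*2)*(-6) + 30)*348 = (8*(-6) + 30)*348 = (-48 + 30)*348 = -18*348 = -6264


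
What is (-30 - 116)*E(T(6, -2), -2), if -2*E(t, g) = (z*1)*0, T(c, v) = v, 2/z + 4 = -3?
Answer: 0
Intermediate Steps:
z = -2/7 (z = 2/(-4 - 3) = 2/(-7) = 2*(-1/7) = -2/7 ≈ -0.28571)
E(t, g) = 0 (E(t, g) = -(-2/7*1)*0/2 = -(-1)*0/7 = -1/2*0 = 0)
(-30 - 116)*E(T(6, -2), -2) = (-30 - 116)*0 = -146*0 = 0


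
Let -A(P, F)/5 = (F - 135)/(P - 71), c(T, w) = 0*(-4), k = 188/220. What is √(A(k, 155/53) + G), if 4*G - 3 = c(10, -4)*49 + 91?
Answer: √588913541886/204474 ≈ 3.7531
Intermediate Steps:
k = 47/55 (k = 188*(1/220) = 47/55 ≈ 0.85455)
c(T, w) = 0
A(P, F) = -5*(-135 + F)/(-71 + P) (A(P, F) = -5*(F - 135)/(P - 71) = -5*(-135 + F)/(-71 + P))
G = 47/2 (G = ¾ + (0*49 + 91)/4 = ¾ + (0 + 91)/4 = ¾ + (¼)*91 = ¾ + 91/4 = 47/2 ≈ 23.500)
√(A(k, 155/53) + G) = √(5*(135 - 155/53)/(-71 + 47/55) + 47/2) = √(5*(135 - 155/53)/(-3858/55) + 47/2) = √(5*(-55/3858)*(135 - 1*155/53) + 47/2) = √(5*(-55/3858)*(135 - 155/53) + 47/2) = √(5*(-55/3858)*(7000/53) + 47/2) = √(-962500/102237 + 47/2) = √(2880139/204474) = √588913541886/204474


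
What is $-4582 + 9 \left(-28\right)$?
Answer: $-4834$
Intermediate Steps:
$-4582 + 9 \left(-28\right) = -4582 - 252 = -4834$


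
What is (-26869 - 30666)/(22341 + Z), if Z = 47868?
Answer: -57535/70209 ≈ -0.81948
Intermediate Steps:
(-26869 - 30666)/(22341 + Z) = (-26869 - 30666)/(22341 + 47868) = -57535/70209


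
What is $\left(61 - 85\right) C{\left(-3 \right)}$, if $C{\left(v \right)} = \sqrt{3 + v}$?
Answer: $0$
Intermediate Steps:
$\left(61 - 85\right) C{\left(-3 \right)} = \left(61 - 85\right) \sqrt{3 - 3} = - 24 \sqrt{0} = \left(-24\right) 0 = 0$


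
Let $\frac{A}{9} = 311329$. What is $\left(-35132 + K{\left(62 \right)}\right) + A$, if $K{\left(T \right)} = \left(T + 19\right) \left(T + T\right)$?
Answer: $2776873$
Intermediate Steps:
$A = 2801961$ ($A = 9 \cdot 311329 = 2801961$)
$K{\left(T \right)} = 2 T \left(19 + T\right)$ ($K{\left(T \right)} = \left(19 + T\right) 2 T = 2 T \left(19 + T\right)$)
$\left(-35132 + K{\left(62 \right)}\right) + A = \left(-35132 + 2 \cdot 62 \left(19 + 62\right)\right) + 2801961 = \left(-35132 + 2 \cdot 62 \cdot 81\right) + 2801961 = \left(-35132 + 10044\right) + 2801961 = -25088 + 2801961 = 2776873$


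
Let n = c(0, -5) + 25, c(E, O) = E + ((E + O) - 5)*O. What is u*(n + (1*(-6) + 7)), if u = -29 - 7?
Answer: -2736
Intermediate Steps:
c(E, O) = E + O*(-5 + E + O) (c(E, O) = E + (-5 + E + O)*O = E + O*(-5 + E + O))
n = 75 (n = (0 + (-5)² - 5*(-5) + 0*(-5)) + 25 = (0 + 25 + 25 + 0) + 25 = 50 + 25 = 75)
u = -36
u*(n + (1*(-6) + 7)) = -36*(75 + (1*(-6) + 7)) = -36*(75 + (-6 + 7)) = -36*(75 + 1) = -36*76 = -2736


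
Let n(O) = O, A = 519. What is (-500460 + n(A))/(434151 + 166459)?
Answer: -499941/600610 ≈ -0.83239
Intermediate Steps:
(-500460 + n(A))/(434151 + 166459) = (-500460 + 519)/(434151 + 166459) = -499941/600610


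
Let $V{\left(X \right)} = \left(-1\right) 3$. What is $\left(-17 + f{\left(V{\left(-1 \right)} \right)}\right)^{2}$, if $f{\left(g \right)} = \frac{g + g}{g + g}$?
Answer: $256$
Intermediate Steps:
$V{\left(X \right)} = -3$
$f{\left(g \right)} = 1$ ($f{\left(g \right)} = \frac{2 g}{2 g} = 2 g \frac{1}{2 g} = 1$)
$\left(-17 + f{\left(V{\left(-1 \right)} \right)}\right)^{2} = \left(-17 + 1\right)^{2} = \left(-16\right)^{2} = 256$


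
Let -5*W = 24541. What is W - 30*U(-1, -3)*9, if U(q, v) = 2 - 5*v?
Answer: -47491/5 ≈ -9498.2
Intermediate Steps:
W = -24541/5 (W = -⅕*24541 = -24541/5 ≈ -4908.2)
W - 30*U(-1, -3)*9 = -24541/5 - 30*(2 - 5*(-3))*9 = -24541/5 - 30*(2 + 15)*9 = -24541/5 - 30*17*9 = -24541/5 - 510*9 = -24541/5 - 4590 = -47491/5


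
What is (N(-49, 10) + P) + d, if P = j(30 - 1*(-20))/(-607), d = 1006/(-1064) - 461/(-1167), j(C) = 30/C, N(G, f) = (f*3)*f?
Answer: 564239391253/1884261540 ≈ 299.45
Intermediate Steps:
N(G, f) = 3*f² (N(G, f) = (3*f)*f = 3*f²)
d = -341749/620844 (d = 1006*(-1/1064) - 461*(-1/1167) = -503/532 + 461/1167 = -341749/620844 ≈ -0.55046)
P = -3/3035 (P = (30/(30 - 1*(-20)))/(-607) = (30/(30 + 20))*(-1/607) = (30/50)*(-1/607) = (30*(1/50))*(-1/607) = (⅗)*(-1/607) = -3/3035 ≈ -0.00098847)
(N(-49, 10) + P) + d = (3*10² - 3/3035) - 341749/620844 = (3*100 - 3/3035) - 341749/620844 = (300 - 3/3035) - 341749/620844 = 910497/3035 - 341749/620844 = 564239391253/1884261540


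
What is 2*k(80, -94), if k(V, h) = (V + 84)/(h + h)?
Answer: -82/47 ≈ -1.7447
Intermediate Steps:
k(V, h) = (84 + V)/(2*h) (k(V, h) = (84 + V)/((2*h)) = (84 + V)*(1/(2*h)) = (84 + V)/(2*h))
2*k(80, -94) = 2*((½)*(84 + 80)/(-94)) = 2*((½)*(-1/94)*164) = 2*(-41/47) = -82/47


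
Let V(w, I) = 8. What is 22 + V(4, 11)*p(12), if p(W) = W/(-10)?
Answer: 62/5 ≈ 12.400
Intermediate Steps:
p(W) = -W/10 (p(W) = W*(-⅒) = -W/10)
22 + V(4, 11)*p(12) = 22 + 8*(-⅒*12) = 22 + 8*(-6/5) = 22 - 48/5 = 62/5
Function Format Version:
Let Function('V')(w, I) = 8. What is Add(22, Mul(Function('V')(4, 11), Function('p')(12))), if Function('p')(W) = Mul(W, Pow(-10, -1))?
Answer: Rational(62, 5) ≈ 12.400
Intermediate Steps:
Function('p')(W) = Mul(Rational(-1, 10), W) (Function('p')(W) = Mul(W, Rational(-1, 10)) = Mul(Rational(-1, 10), W))
Add(22, Mul(Function('V')(4, 11), Function('p')(12))) = Add(22, Mul(8, Mul(Rational(-1, 10), 12))) = Add(22, Mul(8, Rational(-6, 5))) = Add(22, Rational(-48, 5)) = Rational(62, 5)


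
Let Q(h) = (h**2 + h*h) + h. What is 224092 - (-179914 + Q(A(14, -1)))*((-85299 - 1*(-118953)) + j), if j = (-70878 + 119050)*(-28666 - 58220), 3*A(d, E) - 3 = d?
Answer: -2258179527664586/3 ≈ -7.5273e+14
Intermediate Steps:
A(d, E) = 1 + d/3
Q(h) = h + 2*h**2 (Q(h) = (h**2 + h**2) + h = 2*h**2 + h = h + 2*h**2)
j = -4185472392 (j = 48172*(-86886) = -4185472392)
224092 - (-179914 + Q(A(14, -1)))*((-85299 - 1*(-118953)) + j) = 224092 - (-179914 + (1 + (1/3)*14)*(1 + 2*(1 + (1/3)*14)))*((-85299 - 1*(-118953)) - 4185472392) = 224092 - (-179914 + (1 + 14/3)*(1 + 2*(1 + 14/3)))*((-85299 + 118953) - 4185472392) = 224092 - (-179914 + 17*(1 + 2*(17/3))/3)*(33654 - 4185472392) = 224092 - (-179914 + 17*(1 + 34/3)/3)*(-4185438738) = 224092 - (-179914 + (17/3)*(37/3))*(-4185438738) = 224092 - (-179914 + 629/9)*(-4185438738) = 224092 - (-1618597)*(-4185438738)/9 = 224092 - 1*2258179528336862/3 = 224092 - 2258179528336862/3 = -2258179527664586/3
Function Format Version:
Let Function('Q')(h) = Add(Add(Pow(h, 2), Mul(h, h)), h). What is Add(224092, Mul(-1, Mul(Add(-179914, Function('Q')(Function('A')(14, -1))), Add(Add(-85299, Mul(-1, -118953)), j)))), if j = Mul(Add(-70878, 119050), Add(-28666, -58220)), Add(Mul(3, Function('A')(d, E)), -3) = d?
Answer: Rational(-2258179527664586, 3) ≈ -7.5273e+14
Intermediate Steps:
Function('A')(d, E) = Add(1, Mul(Rational(1, 3), d))
Function('Q')(h) = Add(h, Mul(2, Pow(h, 2))) (Function('Q')(h) = Add(Add(Pow(h, 2), Pow(h, 2)), h) = Add(Mul(2, Pow(h, 2)), h) = Add(h, Mul(2, Pow(h, 2))))
j = -4185472392 (j = Mul(48172, -86886) = -4185472392)
Add(224092, Mul(-1, Mul(Add(-179914, Function('Q')(Function('A')(14, -1))), Add(Add(-85299, Mul(-1, -118953)), j)))) = Add(224092, Mul(-1, Mul(Add(-179914, Mul(Add(1, Mul(Rational(1, 3), 14)), Add(1, Mul(2, Add(1, Mul(Rational(1, 3), 14)))))), Add(Add(-85299, Mul(-1, -118953)), -4185472392)))) = Add(224092, Mul(-1, Mul(Add(-179914, Mul(Add(1, Rational(14, 3)), Add(1, Mul(2, Add(1, Rational(14, 3)))))), Add(Add(-85299, 118953), -4185472392)))) = Add(224092, Mul(-1, Mul(Add(-179914, Mul(Rational(17, 3), Add(1, Mul(2, Rational(17, 3))))), Add(33654, -4185472392)))) = Add(224092, Mul(-1, Mul(Add(-179914, Mul(Rational(17, 3), Add(1, Rational(34, 3)))), -4185438738))) = Add(224092, Mul(-1, Mul(Add(-179914, Mul(Rational(17, 3), Rational(37, 3))), -4185438738))) = Add(224092, Mul(-1, Mul(Add(-179914, Rational(629, 9)), -4185438738))) = Add(224092, Mul(-1, Mul(Rational(-1618597, 9), -4185438738))) = Add(224092, Mul(-1, Rational(2258179528336862, 3))) = Add(224092, Rational(-2258179528336862, 3)) = Rational(-2258179527664586, 3)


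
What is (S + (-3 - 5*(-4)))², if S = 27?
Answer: 1936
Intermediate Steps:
(S + (-3 - 5*(-4)))² = (27 + (-3 - 5*(-4)))² = (27 + (-3 + 20))² = (27 + 17)² = 44² = 1936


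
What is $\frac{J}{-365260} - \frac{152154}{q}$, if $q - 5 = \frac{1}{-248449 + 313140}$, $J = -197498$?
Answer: $- \frac{64199790316867}{2109741760} \approx -30430.0$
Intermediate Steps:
$q = \frac{323456}{64691}$ ($q = 5 + \frac{1}{-248449 + 313140} = 5 + \frac{1}{64691} = \frac{323456}{64691} \approx 5.0$)
$\frac{J}{-365260} - \frac{152154}{q} = - \frac{197498}{-365260} - \frac{152154}{\frac{323456}{64691}} = \left(-197498\right) \left(- \frac{1}{365260}\right) - \frac{4921497207}{161728} = \frac{14107}{26090} - \frac{4921497207}{161728} = - \frac{64199790316867}{2109741760}$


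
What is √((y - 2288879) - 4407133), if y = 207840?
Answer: 6*I*√180227 ≈ 2547.2*I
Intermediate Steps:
√((y - 2288879) - 4407133) = √((207840 - 2288879) - 4407133) = √(-2081039 - 4407133) = √(-6488172) = 6*I*√180227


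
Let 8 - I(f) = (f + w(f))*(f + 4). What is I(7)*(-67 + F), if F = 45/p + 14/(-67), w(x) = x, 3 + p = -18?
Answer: 4748796/469 ≈ 10125.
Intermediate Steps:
p = -21 (p = -3 - 18 = -21)
I(f) = 8 - 2*f*(4 + f) (I(f) = 8 - (f + f)*(f + 4) = 8 - 2*f*(4 + f))
F = -1103/469 (F = 45/(-21) + 14/(-67) = 45*(-1/21) + 14*(-1/67) = -15/7 - 14/67 = -1103/469 ≈ -2.3518)
I(7)*(-67 + F) = (8 - 8*7 - 2*7²)*(-67 - 1103/469) = (8 - 56 - 2*49)*(-32526/469) = (8 - 56 - 98)*(-32526/469) = -146*(-32526/469) = 4748796/469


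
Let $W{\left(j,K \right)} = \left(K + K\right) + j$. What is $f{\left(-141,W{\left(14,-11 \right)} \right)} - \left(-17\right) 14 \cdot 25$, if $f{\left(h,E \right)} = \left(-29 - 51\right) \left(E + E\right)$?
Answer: $7230$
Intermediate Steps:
$W{\left(j,K \right)} = j + 2 K$ ($W{\left(j,K \right)} = 2 K + j = j + 2 K$)
$f{\left(h,E \right)} = - 160 E$ ($f{\left(h,E \right)} = - 80 \cdot 2 E = - 160 E$)
$f{\left(-141,W{\left(14,-11 \right)} \right)} - \left(-17\right) 14 \cdot 25 = - 160 \left(14 + 2 \left(-11\right)\right) - \left(-17\right) 14 \cdot 25 = - 160 \left(14 - 22\right) - \left(-238\right) 25 = \left(-160\right) \left(-8\right) - -5950 = 1280 + 5950 = 7230$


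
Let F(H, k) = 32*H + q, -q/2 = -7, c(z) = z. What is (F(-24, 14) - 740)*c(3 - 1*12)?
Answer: 13446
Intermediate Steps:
q = 14 (q = -2*(-7) = 14)
F(H, k) = 14 + 32*H (F(H, k) = 32*H + 14 = 14 + 32*H)
(F(-24, 14) - 740)*c(3 - 1*12) = ((14 + 32*(-24)) - 740)*(3 - 1*12) = ((14 - 768) - 740)*(3 - 12) = (-754 - 740)*(-9) = -1494*(-9) = 13446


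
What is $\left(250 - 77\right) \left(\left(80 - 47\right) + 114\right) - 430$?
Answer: $25001$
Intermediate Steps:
$\left(250 - 77\right) \left(\left(80 - 47\right) + 114\right) - 430 = 173 \left(33 + 114\right) - 430 = 173 \cdot 147 - 430 = 25431 - 430 = 25001$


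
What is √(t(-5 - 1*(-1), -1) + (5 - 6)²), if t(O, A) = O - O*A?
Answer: I*√7 ≈ 2.6458*I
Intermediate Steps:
t(O, A) = O - A*O
√(t(-5 - 1*(-1), -1) + (5 - 6)²) = √((-5 - 1*(-1))*(1 - 1*(-1)) + (5 - 6)²) = √((-5 + 1)*(1 + 1) + (-1)²) = √(-4*2 + 1) = √(-8 + 1) = √(-7) = I*√7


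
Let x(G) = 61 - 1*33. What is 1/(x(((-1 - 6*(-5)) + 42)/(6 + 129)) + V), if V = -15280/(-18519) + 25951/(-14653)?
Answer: 271358907/7341360667 ≈ 0.036963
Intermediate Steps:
x(G) = 28 (x(G) = 61 - 33 = 28)
V = -256688729/271358907 (V = -15280*(-1/18519) + 25951*(-1/14653) = 15280/18519 - 25951/14653 = -256688729/271358907 ≈ -0.94594)
1/(x(((-1 - 6*(-5)) + 42)/(6 + 129)) + V) = 1/(28 - 256688729/271358907) = 1/(7341360667/271358907) = 271358907/7341360667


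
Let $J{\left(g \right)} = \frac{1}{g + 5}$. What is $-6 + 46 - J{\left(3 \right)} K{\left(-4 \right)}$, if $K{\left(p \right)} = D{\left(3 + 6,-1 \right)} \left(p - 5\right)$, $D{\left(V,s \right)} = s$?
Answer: $- \frac{231}{4} \approx -57.75$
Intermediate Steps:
$K{\left(p \right)} = 5 - p$ ($K{\left(p \right)} = - (p - 5) = - (-5 + p) = 5 - p$)
$J{\left(g \right)} = \frac{1}{5 + g}$
$-6 + 46 - J{\left(3 \right)} K{\left(-4 \right)} = -6 + 46 - \frac{1}{5 + 3} \left(5 - -4\right) = -6 + 46 - \frac{1}{8} \left(5 + 4\right) = -6 + 46 \left(-1\right) \frac{1}{8} \cdot 9 = -6 + 46 \left(\left(- \frac{1}{8}\right) 9\right) = -6 + 46 \left(- \frac{9}{8}\right) = -6 - \frac{207}{4} = - \frac{231}{4}$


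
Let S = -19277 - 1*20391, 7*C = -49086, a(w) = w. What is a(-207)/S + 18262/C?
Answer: -2530379155/973571724 ≈ -2.5991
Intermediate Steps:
C = -49086/7 (C = (1/7)*(-49086) = -49086/7 ≈ -7012.3)
S = -39668 (S = -19277 - 20391 = -39668)
a(-207)/S + 18262/C = -207/(-39668) + 18262/(-49086/7) = -207*(-1/39668) + 18262*(-7/49086) = 207/39668 - 63917/24543 = -2530379155/973571724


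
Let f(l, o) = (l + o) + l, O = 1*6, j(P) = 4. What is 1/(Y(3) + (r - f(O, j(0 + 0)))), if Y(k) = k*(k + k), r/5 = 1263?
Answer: 1/6317 ≈ 0.00015830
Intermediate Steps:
r = 6315 (r = 5*1263 = 6315)
O = 6
f(l, o) = o + 2*l
Y(k) = 2*k² (Y(k) = k*(2*k) = 2*k²)
1/(Y(3) + (r - f(O, j(0 + 0)))) = 1/(2*3² + (6315 - (4 + 2*6))) = 1/(2*9 + (6315 - (4 + 12))) = 1/(18 + (6315 - 1*16)) = 1/(18 + (6315 - 16)) = 1/(18 + 6299) = 1/6317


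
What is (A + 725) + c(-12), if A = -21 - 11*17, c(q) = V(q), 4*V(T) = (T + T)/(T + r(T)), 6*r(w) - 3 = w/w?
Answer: 8798/17 ≈ 517.53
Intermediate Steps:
r(w) = ⅔ (r(w) = ½ + (w/w)/6 = ½ + (⅙)*1 = ½ + ⅙ = ⅔)
V(T) = T/(2*(⅔ + T)) (V(T) = ((T + T)/(T + ⅔))/4 = ((2*T)/(⅔ + T))/4 = (2*T/(⅔ + T))/4 = T/(2*(⅔ + T)))
c(q) = 3*q/(2*(2 + 3*q))
A = -208 (A = -21 - 187 = -208)
(A + 725) + c(-12) = (-208 + 725) + (3/2)*(-12)/(2 + 3*(-12)) = 517 + (3/2)*(-12)/(2 - 36) = 517 + (3/2)*(-12)/(-34) = 517 + (3/2)*(-12)*(-1/34) = 517 + 9/17 = 8798/17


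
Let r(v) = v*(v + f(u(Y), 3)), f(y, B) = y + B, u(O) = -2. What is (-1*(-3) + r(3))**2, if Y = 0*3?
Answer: 225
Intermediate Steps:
Y = 0
f(y, B) = B + y
r(v) = v*(1 + v) (r(v) = v*(v + (3 - 2)) = v*(v + 1) = v*(1 + v))
(-1*(-3) + r(3))**2 = (-1*(-3) + 3*(1 + 3))**2 = (3 + 3*4)**2 = (3 + 12)**2 = 15**2 = 225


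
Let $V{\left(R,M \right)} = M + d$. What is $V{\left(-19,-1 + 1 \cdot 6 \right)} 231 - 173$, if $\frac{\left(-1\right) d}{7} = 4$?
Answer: $-5486$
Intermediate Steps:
$d = -28$ ($d = \left(-7\right) 4 = -28$)
$V{\left(R,M \right)} = -28 + M$ ($V{\left(R,M \right)} = M - 28 = -28 + M$)
$V{\left(-19,-1 + 1 \cdot 6 \right)} 231 - 173 = \left(-28 + \left(-1 + 1 \cdot 6\right)\right) 231 - 173 = \left(-28 + \left(-1 + 6\right)\right) 231 - 173 = \left(-28 + 5\right) 231 - 173 = \left(-23\right) 231 - 173 = -5313 - 173 = -5486$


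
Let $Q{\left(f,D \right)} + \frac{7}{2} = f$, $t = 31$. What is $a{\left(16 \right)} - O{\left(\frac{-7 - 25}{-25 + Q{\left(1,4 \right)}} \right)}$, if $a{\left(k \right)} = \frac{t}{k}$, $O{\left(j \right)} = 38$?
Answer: $- \frac{577}{16} \approx -36.063$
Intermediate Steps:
$Q{\left(f,D \right)} = - \frac{7}{2} + f$
$a{\left(k \right)} = \frac{31}{k}$
$a{\left(16 \right)} - O{\left(\frac{-7 - 25}{-25 + Q{\left(1,4 \right)}} \right)} = \frac{31}{16} - 38 = - \frac{577}{16}$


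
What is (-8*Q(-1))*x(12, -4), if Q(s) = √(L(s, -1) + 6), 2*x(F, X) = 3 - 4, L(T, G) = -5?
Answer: 4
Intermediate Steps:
x(F, X) = -½ (x(F, X) = (3 - 4)/2 = (½)*(-1) = -½)
Q(s) = 1 (Q(s) = √(-5 + 6) = √1 = 1)
(-8*Q(-1))*x(12, -4) = -8*1*(-½) = -8*(-½) = 4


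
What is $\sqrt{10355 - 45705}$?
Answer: $5 i \sqrt{1414} \approx 188.02 i$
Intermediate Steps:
$\sqrt{10355 - 45705} = \sqrt{-35350} = 5 i \sqrt{1414}$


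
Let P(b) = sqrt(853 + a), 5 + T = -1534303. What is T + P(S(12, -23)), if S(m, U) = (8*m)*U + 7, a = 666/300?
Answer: -1534308 + sqrt(85522)/10 ≈ -1.5343e+6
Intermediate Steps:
T = -1534308 (T = -5 - 1534303 = -1534308)
a = 111/50 (a = 666*(1/300) = 111/50 ≈ 2.2200)
S(m, U) = 7 + 8*U*m (S(m, U) = 8*U*m + 7 = 7 + 8*U*m)
P(b) = sqrt(85522)/10 (P(b) = sqrt(853 + 111/50) = sqrt(42761/50) = sqrt(85522)/10)
T + P(S(12, -23)) = -1534308 + sqrt(85522)/10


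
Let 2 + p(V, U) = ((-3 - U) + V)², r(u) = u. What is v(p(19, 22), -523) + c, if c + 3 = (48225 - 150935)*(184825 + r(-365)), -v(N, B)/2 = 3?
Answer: -18945886609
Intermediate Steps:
p(V, U) = -2 + (-3 + V - U)² (p(V, U) = -2 + ((-3 - U) + V)² = -2 + (-3 + V - U)²)
v(N, B) = -6 (v(N, B) = -2*3 = -6)
c = -18945886603 (c = -3 + (48225 - 150935)*(184825 - 365) = -3 - 102710*184460 = -3 - 18945886600 = -18945886603)
v(p(19, 22), -523) + c = -6 - 18945886603 = -18945886609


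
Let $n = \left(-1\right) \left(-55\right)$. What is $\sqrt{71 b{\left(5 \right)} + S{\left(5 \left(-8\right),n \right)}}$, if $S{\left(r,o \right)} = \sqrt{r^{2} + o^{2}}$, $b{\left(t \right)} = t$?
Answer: $\sqrt{355 + 5 \sqrt{185}} \approx 20.567$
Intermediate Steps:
$n = 55$
$S{\left(r,o \right)} = \sqrt{o^{2} + r^{2}}$
$\sqrt{71 b{\left(5 \right)} + S{\left(5 \left(-8\right),n \right)}} = \sqrt{71 \cdot 5 + \sqrt{55^{2} + \left(5 \left(-8\right)\right)^{2}}} = \sqrt{355 + \sqrt{3025 + \left(-40\right)^{2}}} = \sqrt{355 + \sqrt{3025 + 1600}} = \sqrt{355 + \sqrt{4625}} = \sqrt{355 + 5 \sqrt{185}}$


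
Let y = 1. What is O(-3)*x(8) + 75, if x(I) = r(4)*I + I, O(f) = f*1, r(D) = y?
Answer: 27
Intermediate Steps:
r(D) = 1
O(f) = f
x(I) = 2*I (x(I) = 1*I + I = I + I = 2*I)
O(-3)*x(8) + 75 = -6*8 + 75 = -3*16 + 75 = -48 + 75 = 27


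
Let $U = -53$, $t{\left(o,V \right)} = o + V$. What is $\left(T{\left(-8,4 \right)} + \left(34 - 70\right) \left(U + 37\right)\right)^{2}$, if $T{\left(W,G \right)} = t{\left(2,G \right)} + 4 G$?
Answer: $357604$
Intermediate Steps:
$t{\left(o,V \right)} = V + o$
$T{\left(W,G \right)} = 2 + 5 G$ ($T{\left(W,G \right)} = \left(G + 2\right) + 4 G = \left(2 + G\right) + 4 G = 2 + 5 G$)
$\left(T{\left(-8,4 \right)} + \left(34 - 70\right) \left(U + 37\right)\right)^{2} = \left(\left(2 + 5 \cdot 4\right) + \left(34 - 70\right) \left(-53 + 37\right)\right)^{2} = \left(\left(2 + 20\right) - -576\right)^{2} = \left(22 + 576\right)^{2} = 598^{2} = 357604$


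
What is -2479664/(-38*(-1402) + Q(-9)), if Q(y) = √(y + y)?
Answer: -66053289632/1419166097 + 3719496*I*√2/1419166097 ≈ -46.544 + 0.0037065*I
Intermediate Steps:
Q(y) = √2*√y (Q(y) = √(2*y) = √2*√y)
-2479664/(-38*(-1402) + Q(-9)) = -2479664/(-38*(-1402) + √2*√(-9)) = -2479664/(53276 + √2*(3*I)) = -2479664/(53276 + 3*I*√2)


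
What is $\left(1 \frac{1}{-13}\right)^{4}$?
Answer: $\frac{1}{28561} \approx 3.5013 \cdot 10^{-5}$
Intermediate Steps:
$\left(1 \frac{1}{-13}\right)^{4} = \left(1 \left(- \frac{1}{13}\right)\right)^{4} = \left(- \frac{1}{13}\right)^{4} = \frac{1}{28561}$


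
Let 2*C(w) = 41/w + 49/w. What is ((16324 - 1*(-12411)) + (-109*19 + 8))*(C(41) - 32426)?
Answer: -35458316912/41 ≈ -8.6484e+8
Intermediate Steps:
C(w) = 45/w (C(w) = (41/w + 49/w)/2 = (90/w)/2 = 45/w)
((16324 - 1*(-12411)) + (-109*19 + 8))*(C(41) - 32426) = ((16324 - 1*(-12411)) + (-109*19 + 8))*(45/41 - 32426) = ((16324 + 12411) + (-2071 + 8))*(45*(1/41) - 32426) = (28735 - 2063)*(45/41 - 32426) = 26672*(-1329421/41) = -35458316912/41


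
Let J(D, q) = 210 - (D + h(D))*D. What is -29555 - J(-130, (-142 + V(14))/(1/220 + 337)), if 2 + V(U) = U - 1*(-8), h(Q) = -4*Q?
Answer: -80465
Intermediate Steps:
V(U) = 6 + U (V(U) = -2 + (U - 1*(-8)) = -2 + (U + 8) = -2 + (8 + U) = 6 + U)
J(D, q) = 210 + 3*D² (J(D, q) = 210 - (D - 4*D)*D = 210 - (-3*D)*D = 210 - (-3)*D² = 210 + 3*D²)
-29555 - J(-130, (-142 + V(14))/(1/220 + 337)) = -29555 - (210 + 3*(-130)²) = -29555 - (210 + 3*16900) = -29555 - (210 + 50700) = -29555 - 1*50910 = -29555 - 50910 = -80465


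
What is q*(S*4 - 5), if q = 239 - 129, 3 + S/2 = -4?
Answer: -6710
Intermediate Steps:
S = -14 (S = -6 + 2*(-4) = -6 - 8 = -14)
q = 110
q*(S*4 - 5) = 110*(-14*4 - 5) = 110*(-56 - 5) = 110*(-61) = -6710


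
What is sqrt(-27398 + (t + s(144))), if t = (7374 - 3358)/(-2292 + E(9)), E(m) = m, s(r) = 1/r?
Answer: I*sqrt(2284959148079)/9132 ≈ 165.53*I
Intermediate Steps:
t = -4016/2283 (t = (7374 - 3358)/(-2292 + 9) = 4016/(-2283) = 4016*(-1/2283) = -4016/2283 ≈ -1.7591)
sqrt(-27398 + (t + s(144))) = sqrt(-27398 + (-4016/2283 + 1/144)) = sqrt(-27398 - 192007/109584) = sqrt(-3002574439/109584) = I*sqrt(2284959148079)/9132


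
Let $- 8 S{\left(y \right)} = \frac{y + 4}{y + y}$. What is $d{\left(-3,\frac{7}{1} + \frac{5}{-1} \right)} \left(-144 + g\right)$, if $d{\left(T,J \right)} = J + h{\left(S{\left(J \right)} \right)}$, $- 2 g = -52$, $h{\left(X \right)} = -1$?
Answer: $-118$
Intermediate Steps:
$S{\left(y \right)} = - \frac{4 + y}{16 y}$ ($S{\left(y \right)} = - \frac{\left(y + 4\right) \frac{1}{y + y}}{8} = - \frac{\left(4 + y\right) \frac{1}{2 y}}{8} = - \frac{\frac{1}{2} \frac{1}{y} \left(4 + y\right)}{8} = - \frac{4 + y}{16 y}$)
$g = 26$ ($g = \left(- \frac{1}{2}\right) \left(-52\right) = 26$)
$d{\left(T,J \right)} = -1 + J$ ($d{\left(T,J \right)} = J - 1 = -1 + J$)
$d{\left(-3,\frac{7}{1} + \frac{5}{-1} \right)} \left(-144 + g\right) = \left(-1 + \left(\frac{7}{1} + \frac{5}{-1}\right)\right) \left(-144 + 26\right) = \left(-1 + \left(7 \cdot 1 + 5 \left(-1\right)\right)\right) \left(-118\right) = \left(-1 + \left(7 - 5\right)\right) \left(-118\right) = \left(-1 + 2\right) \left(-118\right) = 1 \left(-118\right) = -118$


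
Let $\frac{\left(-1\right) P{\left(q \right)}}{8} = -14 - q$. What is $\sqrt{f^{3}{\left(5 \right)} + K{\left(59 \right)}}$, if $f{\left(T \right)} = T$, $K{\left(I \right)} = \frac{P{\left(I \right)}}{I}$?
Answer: $\frac{\sqrt{469581}}{59} \approx 11.615$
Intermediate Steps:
$P{\left(q \right)} = 112 + 8 q$ ($P{\left(q \right)} = - 8 \left(-14 - q\right) = 112 + 8 q$)
$K{\left(I \right)} = \frac{112 + 8 I}{I}$
$\sqrt{f^{3}{\left(5 \right)} + K{\left(59 \right)}} = \sqrt{5^{3} + \left(8 + \frac{112}{59}\right)} = \sqrt{125 + \left(8 + 112 \cdot \frac{1}{59}\right)} = \sqrt{125 + \left(8 + \frac{112}{59}\right)} = \sqrt{125 + \frac{584}{59}} = \sqrt{\frac{7959}{59}} = \frac{\sqrt{469581}}{59}$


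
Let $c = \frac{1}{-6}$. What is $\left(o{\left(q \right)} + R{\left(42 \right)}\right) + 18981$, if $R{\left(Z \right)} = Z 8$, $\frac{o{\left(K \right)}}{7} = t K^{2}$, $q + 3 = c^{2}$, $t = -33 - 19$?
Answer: $\frac{5216849}{324} \approx 16101.0$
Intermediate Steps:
$t = -52$ ($t = -33 - 19 = -52$)
$c = - \frac{1}{6} \approx -0.16667$
$q = - \frac{107}{36}$ ($q = -3 + \left(- \frac{1}{6}\right)^{2} = -3 + \frac{1}{36} = - \frac{107}{36} \approx -2.9722$)
$o{\left(K \right)} = - 364 K^{2}$ ($o{\left(K \right)} = 7 \left(- 52 K^{2}\right) = - 364 K^{2}$)
$R{\left(Z \right)} = 8 Z$
$\left(o{\left(q \right)} + R{\left(42 \right)}\right) + 18981 = \left(- 364 \left(- \frac{107}{36}\right)^{2} + 8 \cdot 42\right) + 18981 = \left(\left(-364\right) \frac{11449}{1296} + 336\right) + 18981 = \left(- \frac{1041859}{324} + 336\right) + 18981 = - \frac{932995}{324} + 18981 = \frac{5216849}{324}$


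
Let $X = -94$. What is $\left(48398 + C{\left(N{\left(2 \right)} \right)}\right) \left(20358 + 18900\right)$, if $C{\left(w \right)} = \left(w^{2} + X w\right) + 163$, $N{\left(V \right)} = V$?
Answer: $1899184266$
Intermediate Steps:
$C{\left(w \right)} = 163 + w^{2} - 94 w$ ($C{\left(w \right)} = \left(w^{2} - 94 w\right) + 163 = 163 + w^{2} - 94 w$)
$\left(48398 + C{\left(N{\left(2 \right)} \right)}\right) \left(20358 + 18900\right) = \left(48398 + \left(163 + 2^{2} - 188\right)\right) \left(20358 + 18900\right) = \left(48398 + \left(163 + 4 - 188\right)\right) 39258 = \left(48398 - 21\right) 39258 = 48377 \cdot 39258 = 1899184266$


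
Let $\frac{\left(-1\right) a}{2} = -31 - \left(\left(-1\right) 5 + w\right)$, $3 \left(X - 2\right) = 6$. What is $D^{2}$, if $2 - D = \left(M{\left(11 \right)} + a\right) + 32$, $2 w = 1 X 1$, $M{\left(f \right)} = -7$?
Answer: $6241$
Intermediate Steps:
$X = 4$ ($X = 2 + \frac{1}{3} \cdot 6 = 2 + 2 = 4$)
$w = 2$ ($w = \frac{1 \cdot 4 \cdot 1}{2} = \frac{4 \cdot 1}{2} = \frac{1}{2} \cdot 4 = 2$)
$a = 56$ ($a = - 2 \left(-31 - \left(\left(-1\right) 5 + 2\right)\right) = - 2 \left(-31 - \left(-5 + 2\right)\right) = - 2 \left(-31 - -3\right) = - 2 \left(-31 + 3\right) = \left(-2\right) \left(-28\right) = 56$)
$D = -79$ ($D = 2 - \left(\left(-7 + 56\right) + 32\right) = 2 - \left(49 + 32\right) = 2 - 81 = -79$)
$D^{2} = \left(-79\right)^{2} = 6241$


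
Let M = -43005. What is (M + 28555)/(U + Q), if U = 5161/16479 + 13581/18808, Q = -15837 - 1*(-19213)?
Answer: -263446477200/61568722907 ≈ -4.2789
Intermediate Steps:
Q = 3376 (Q = -15837 + 19213 = 3376)
U = 320869387/309937032 (U = 5161*(1/16479) + 13581*(1/18808) = 5161/16479 + 13581/18808 = 320869387/309937032 ≈ 1.0353)
(M + 28555)/(U + Q) = (-43005 + 28555)/(320869387/309937032 + 3376) = -14450/1046668289419/309937032 = -14450*309937032/1046668289419 = -263446477200/61568722907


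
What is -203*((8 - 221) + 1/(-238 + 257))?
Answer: 821338/19 ≈ 43228.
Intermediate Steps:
-203*((8 - 221) + 1/(-238 + 257)) = -203*(-213 + 1/19) = -203*(-4046/19) = 821338/19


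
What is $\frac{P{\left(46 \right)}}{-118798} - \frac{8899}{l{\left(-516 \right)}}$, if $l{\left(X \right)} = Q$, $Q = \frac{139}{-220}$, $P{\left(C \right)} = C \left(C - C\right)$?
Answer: $\frac{1957780}{139} \approx 14085.0$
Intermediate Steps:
$P{\left(C \right)} = 0$ ($P{\left(C \right)} = C 0 = 0$)
$Q = - \frac{139}{220}$ ($Q = 139 \left(- \frac{1}{220}\right) = - \frac{139}{220} \approx -0.63182$)
$l{\left(X \right)} = - \frac{139}{220}$
$\frac{P{\left(46 \right)}}{-118798} - \frac{8899}{l{\left(-516 \right)}} = \frac{0}{-118798} - \frac{8899}{- \frac{139}{220}} = 0 \left(- \frac{1}{118798}\right) - - \frac{1957780}{139} = 0 + \frac{1957780}{139} = \frac{1957780}{139}$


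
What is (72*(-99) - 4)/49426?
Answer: -3566/24713 ≈ -0.14430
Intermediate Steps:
(72*(-99) - 4)/49426 = (-7128 - 4)*(1/49426) = -7132*1/49426 = -3566/24713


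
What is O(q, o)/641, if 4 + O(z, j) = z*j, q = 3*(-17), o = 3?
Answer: -157/641 ≈ -0.24493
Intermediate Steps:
q = -51
O(z, j) = -4 + j*z (O(z, j) = -4 + z*j = -4 + j*z)
O(q, o)/641 = (-4 + 3*(-51))/641 = (-4 - 153)*(1/641) = -157*1/641 = -157/641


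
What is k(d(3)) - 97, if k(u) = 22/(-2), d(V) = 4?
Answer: -108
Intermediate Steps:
k(u) = -11 (k(u) = 22*(-½) = -11)
k(d(3)) - 97 = -11 - 97 = -108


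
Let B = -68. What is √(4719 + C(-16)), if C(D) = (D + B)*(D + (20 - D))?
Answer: √3039 ≈ 55.127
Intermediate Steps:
C(D) = -1360 + 20*D (C(D) = (D - 68)*(D + (20 - D)) = (-68 + D)*20 = -1360 + 20*D)
√(4719 + C(-16)) = √(4719 + (-1360 + 20*(-16))) = √(4719 + (-1360 - 320)) = √(4719 - 1680) = √3039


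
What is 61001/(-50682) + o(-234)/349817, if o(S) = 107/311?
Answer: -6636481677113/5513851235334 ≈ -1.2036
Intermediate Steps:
o(S) = 107/311 (o(S) = 107*(1/311) = 107/311)
61001/(-50682) + o(-234)/349817 = 61001/(-50682) + (107/311)/349817 = 61001*(-1/50682) + (107/311)*(1/349817) = -61001/50682 + 107/108793087 = -6636481677113/5513851235334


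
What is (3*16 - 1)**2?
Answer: 2209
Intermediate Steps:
(3*16 - 1)**2 = (48 - 1)**2 = 47**2 = 2209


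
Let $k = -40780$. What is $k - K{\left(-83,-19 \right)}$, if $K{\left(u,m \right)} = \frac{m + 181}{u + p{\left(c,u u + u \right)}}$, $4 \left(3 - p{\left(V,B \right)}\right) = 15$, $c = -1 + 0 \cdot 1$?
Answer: $- \frac{13660652}{335} \approx -40778.0$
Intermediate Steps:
$c = -1$ ($c = -1 + 0 = -1$)
$p{\left(V,B \right)} = - \frac{3}{4}$ ($p{\left(V,B \right)} = 3 - \frac{15}{4} = - \frac{3}{4}$)
$K{\left(u,m \right)} = \frac{181 + m}{- \frac{3}{4} + u}$ ($K{\left(u,m \right)} = \frac{m + 181}{u - \frac{3}{4}} = \frac{181 + m}{- \frac{3}{4} + u}$)
$k - K{\left(-83,-19 \right)} = -40780 - \frac{4 \left(181 - 19\right)}{-3 + 4 \left(-83\right)} = -40780 - 4 \frac{1}{-3 - 332} \cdot 162 = -40780 - 4 \frac{1}{-335} \cdot 162 = -40780 - 4 \left(- \frac{1}{335}\right) 162 = -40780 - - \frac{648}{335} = -40780 + \frac{648}{335} = - \frac{13660652}{335}$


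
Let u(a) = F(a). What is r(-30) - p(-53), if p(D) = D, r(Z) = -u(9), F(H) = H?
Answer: 44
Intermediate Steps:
u(a) = a
r(Z) = -9 (r(Z) = -1*9 = -9)
r(-30) - p(-53) = -9 - 1*(-53) = -9 + 53 = 44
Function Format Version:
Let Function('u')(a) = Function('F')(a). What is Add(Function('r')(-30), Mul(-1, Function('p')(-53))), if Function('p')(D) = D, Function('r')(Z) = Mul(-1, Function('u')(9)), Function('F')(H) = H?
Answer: 44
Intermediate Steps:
Function('u')(a) = a
Function('r')(Z) = -9 (Function('r')(Z) = Mul(-1, 9) = -9)
Add(Function('r')(-30), Mul(-1, Function('p')(-53))) = Add(-9, Mul(-1, -53)) = Add(-9, 53) = 44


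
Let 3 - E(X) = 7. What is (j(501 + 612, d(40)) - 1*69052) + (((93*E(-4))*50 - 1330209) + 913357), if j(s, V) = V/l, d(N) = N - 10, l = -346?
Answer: -87279207/173 ≈ -5.0450e+5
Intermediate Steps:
d(N) = -10 + N
E(X) = -4 (E(X) = 3 - 1*7 = 3 - 7 = -4)
j(s, V) = -V/346 (j(s, V) = V/(-346) = V*(-1/346) = -V/346)
(j(501 + 612, d(40)) - 1*69052) + (((93*E(-4))*50 - 1330209) + 913357) = (-(-10 + 40)/346 - 1*69052) + (((93*(-4))*50 - 1330209) + 913357) = (-1/346*30 - 69052) + ((-372*50 - 1330209) + 913357) = (-15/173 - 69052) + ((-18600 - 1330209) + 913357) = -11946011/173 + (-1348809 + 913357) = -11946011/173 - 435452 = -87279207/173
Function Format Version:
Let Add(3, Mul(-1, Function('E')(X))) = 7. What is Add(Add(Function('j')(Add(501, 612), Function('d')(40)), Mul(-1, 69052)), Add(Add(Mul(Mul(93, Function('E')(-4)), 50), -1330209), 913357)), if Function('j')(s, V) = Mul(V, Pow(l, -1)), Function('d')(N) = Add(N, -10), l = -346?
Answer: Rational(-87279207, 173) ≈ -5.0450e+5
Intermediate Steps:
Function('d')(N) = Add(-10, N)
Function('E')(X) = -4 (Function('E')(X) = Add(3, Mul(-1, 7)) = Add(3, -7) = -4)
Function('j')(s, V) = Mul(Rational(-1, 346), V) (Function('j')(s, V) = Mul(V, Pow(-346, -1)) = Mul(V, Rational(-1, 346)) = Mul(Rational(-1, 346), V))
Add(Add(Function('j')(Add(501, 612), Function('d')(40)), Mul(-1, 69052)), Add(Add(Mul(Mul(93, Function('E')(-4)), 50), -1330209), 913357)) = Add(Add(Mul(Rational(-1, 346), Add(-10, 40)), Mul(-1, 69052)), Add(Add(Mul(Mul(93, -4), 50), -1330209), 913357)) = Add(Add(Mul(Rational(-1, 346), 30), -69052), Add(Add(Mul(-372, 50), -1330209), 913357)) = Add(Add(Rational(-15, 173), -69052), Add(Add(-18600, -1330209), 913357)) = Add(Rational(-11946011, 173), Add(-1348809, 913357)) = Add(Rational(-11946011, 173), -435452) = Rational(-87279207, 173)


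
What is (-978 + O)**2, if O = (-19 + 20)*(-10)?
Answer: 976144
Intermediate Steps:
O = -10 (O = 1*(-10) = -10)
(-978 + O)**2 = (-978 - 10)**2 = (-988)**2 = 976144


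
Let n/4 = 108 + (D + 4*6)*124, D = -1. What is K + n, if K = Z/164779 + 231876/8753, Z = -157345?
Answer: 17113788404699/1442310587 ≈ 11866.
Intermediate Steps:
n = 11840 (n = 4*(108 + (-1 + 4*6)*124) = 4*(108 + (-1 + 24)*124) = 4*(108 + 23*124) = 4*(108 + 2852) = 4*2960 = 11840)
K = 36831054619/1442310587 (K = -157345/164779 + 231876/8753 = 36831054619/1442310587 ≈ 25.536)
K + n = 36831054619/1442310587 + 11840 = 17113788404699/1442310587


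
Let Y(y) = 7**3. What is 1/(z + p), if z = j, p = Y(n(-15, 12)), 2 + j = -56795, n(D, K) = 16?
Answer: -1/56454 ≈ -1.7714e-5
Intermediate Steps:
j = -56797 (j = -2 - 56795 = -56797)
Y(y) = 343
p = 343
z = -56797
1/(z + p) = 1/(-56797 + 343) = 1/(-56454) = -1/56454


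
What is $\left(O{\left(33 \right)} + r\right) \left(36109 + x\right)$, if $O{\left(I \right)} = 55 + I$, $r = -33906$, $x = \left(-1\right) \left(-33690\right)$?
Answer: $-2360462582$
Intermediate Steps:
$x = 33690$
$\left(O{\left(33 \right)} + r\right) \left(36109 + x\right) = \left(\left(55 + 33\right) - 33906\right) \left(36109 + 33690\right) = \left(88 - 33906\right) 69799 = \left(-33818\right) 69799 = -2360462582$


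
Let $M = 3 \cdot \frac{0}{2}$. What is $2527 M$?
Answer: $0$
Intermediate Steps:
$M = 0$ ($M = 3 \cdot 0 \cdot \frac{1}{2} = 3 \cdot 0 = 0$)
$2527 M = 2527 \cdot 0 = 0$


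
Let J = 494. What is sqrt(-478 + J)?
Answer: 4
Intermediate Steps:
sqrt(-478 + J) = sqrt(-478 + 494) = sqrt(16) = 4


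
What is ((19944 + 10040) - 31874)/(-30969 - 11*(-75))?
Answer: 315/5024 ≈ 0.062699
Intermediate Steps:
((19944 + 10040) - 31874)/(-30969 - 11*(-75)) = (29984 - 31874)/(-30969 + 825) = -1890/(-30144) = -1890*(-1/30144) = 315/5024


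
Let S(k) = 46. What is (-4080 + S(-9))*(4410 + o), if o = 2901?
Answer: -29492574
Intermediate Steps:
(-4080 + S(-9))*(4410 + o) = (-4080 + 46)*(4410 + 2901) = -4034*7311 = -29492574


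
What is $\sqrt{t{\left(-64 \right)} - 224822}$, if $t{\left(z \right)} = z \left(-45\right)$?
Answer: $i \sqrt{221942} \approx 471.11 i$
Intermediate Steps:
$t{\left(z \right)} = - 45 z$
$\sqrt{t{\left(-64 \right)} - 224822} = \sqrt{\left(-45\right) \left(-64\right) - 224822} = \sqrt{2880 - 224822} = \sqrt{-221942} = i \sqrt{221942}$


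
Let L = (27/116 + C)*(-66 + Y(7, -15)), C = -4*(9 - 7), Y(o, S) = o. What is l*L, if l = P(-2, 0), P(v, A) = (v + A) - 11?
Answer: -691067/116 ≈ -5957.5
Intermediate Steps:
P(v, A) = -11 + A + v (P(v, A) = (A + v) - 11 = -11 + A + v)
C = -8 (C = -4*2 = -8)
l = -13 (l = -11 + 0 - 2 = -13)
L = 53159/116 (L = (27/116 - 8)*(-66 + 7) = (27*(1/116) - 8)*(-59) = (27/116 - 8)*(-59) = -901/116*(-59) = 53159/116 ≈ 458.27)
l*L = -13*53159/116 = -691067/116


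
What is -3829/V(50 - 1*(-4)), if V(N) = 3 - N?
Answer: 3829/51 ≈ 75.078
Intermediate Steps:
-3829/V(50 - 1*(-4)) = -3829/(3 - (50 - 1*(-4))) = -3829/(3 - (50 + 4)) = -3829/(3 - 1*54) = -3829/(3 - 54) = -3829/(-51) = -3829*(-1/51) = 3829/51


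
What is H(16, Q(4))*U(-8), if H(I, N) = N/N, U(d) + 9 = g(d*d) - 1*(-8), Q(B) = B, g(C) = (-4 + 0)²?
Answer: 15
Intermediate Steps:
g(C) = 16 (g(C) = (-4)² = 16)
U(d) = 15 (U(d) = -9 + (16 - 1*(-8)) = -9 + (16 + 8) = -9 + 24 = 15)
H(I, N) = 1
H(16, Q(4))*U(-8) = 1*15 = 15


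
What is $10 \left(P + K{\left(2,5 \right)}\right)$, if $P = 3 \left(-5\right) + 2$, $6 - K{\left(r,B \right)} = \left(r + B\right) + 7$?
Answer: $-210$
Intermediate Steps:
$K{\left(r,B \right)} = -1 - B - r$ ($K{\left(r,B \right)} = 6 - \left(\left(r + B\right) + 7\right) = 6 - \left(\left(B + r\right) + 7\right) = 6 - \left(7 + B + r\right) = -1 - B - r$)
$P = -13$ ($P = -15 + 2 = -13$)
$10 \left(P + K{\left(2,5 \right)}\right) = 10 \left(-13 - 8\right) = 10 \left(-21\right) = -210$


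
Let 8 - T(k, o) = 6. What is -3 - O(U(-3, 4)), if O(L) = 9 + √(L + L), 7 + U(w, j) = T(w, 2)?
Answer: -12 - I*√10 ≈ -12.0 - 3.1623*I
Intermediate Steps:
T(k, o) = 2 (T(k, o) = 8 - 1*6 = 8 - 6 = 2)
U(w, j) = -5 (U(w, j) = -7 + 2 = -5)
O(L) = 9 + √2*√L (O(L) = 9 + √(2*L) = 9 + √2*√L)
-3 - O(U(-3, 4)) = -3 - (9 + √2*√(-5)) = -3 - (9 + √2*(I*√5)) = -3 - (9 + I*√10) = -3 + (-9 - I*√10) = -12 - I*√10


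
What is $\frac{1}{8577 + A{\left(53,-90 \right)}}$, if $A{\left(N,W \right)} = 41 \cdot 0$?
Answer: $\frac{1}{8577} \approx 0.00011659$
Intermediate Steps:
$A{\left(N,W \right)} = 0$
$\frac{1}{8577 + A{\left(53,-90 \right)}} = \frac{1}{8577 + 0} = \frac{1}{8577}$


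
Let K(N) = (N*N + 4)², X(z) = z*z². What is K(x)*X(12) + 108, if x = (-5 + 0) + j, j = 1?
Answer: 691308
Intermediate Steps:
X(z) = z³
x = -4 (x = (-5 + 0) + 1 = -5 + 1 = -4)
K(N) = (4 + N²)² (K(N) = (N² + 4)² = (4 + N²)²)
K(x)*X(12) + 108 = (4 + (-4)²)²*12³ + 108 = (4 + 16)²*1728 + 108 = 20²*1728 + 108 = 400*1728 + 108 = 691200 + 108 = 691308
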